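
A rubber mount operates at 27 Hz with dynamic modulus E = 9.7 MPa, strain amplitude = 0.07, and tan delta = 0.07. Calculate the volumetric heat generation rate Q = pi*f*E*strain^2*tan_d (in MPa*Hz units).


Q = pi * f * E * strain^2 * tan_d
= pi * 27 * 9.7 * 0.07^2 * 0.07
= pi * 27 * 9.7 * 0.0049 * 0.07
= 0.2822

Q = 0.2822


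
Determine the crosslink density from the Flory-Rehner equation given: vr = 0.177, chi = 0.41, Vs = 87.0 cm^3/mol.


ln(1 - vr) = ln(1 - 0.177) = -0.1948
Numerator = -((-0.1948) + 0.177 + 0.41 * 0.177^2) = 0.0050
Denominator = 87.0 * (0.177^(1/3) - 0.177/2) = 41.1481
nu = 0.0050 / 41.1481 = 1.2040e-04 mol/cm^3

1.2040e-04 mol/cm^3


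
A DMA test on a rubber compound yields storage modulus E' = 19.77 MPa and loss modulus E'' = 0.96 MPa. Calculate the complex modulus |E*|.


|E*| = sqrt(E'^2 + E''^2)
= sqrt(19.77^2 + 0.96^2)
= sqrt(390.8529 + 0.9216)
= 19.793 MPa

19.793 MPa


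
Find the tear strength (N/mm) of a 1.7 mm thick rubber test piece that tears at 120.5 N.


Tear strength = force / thickness
= 120.5 / 1.7
= 70.88 N/mm

70.88 N/mm


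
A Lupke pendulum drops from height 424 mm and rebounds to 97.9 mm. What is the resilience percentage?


Resilience = h_rebound / h_drop * 100
= 97.9 / 424 * 100
= 23.1%

23.1%


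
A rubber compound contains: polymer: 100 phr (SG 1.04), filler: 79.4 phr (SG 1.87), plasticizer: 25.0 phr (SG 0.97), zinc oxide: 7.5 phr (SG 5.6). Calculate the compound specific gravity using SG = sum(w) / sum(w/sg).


Sum of weights = 211.9
Volume contributions:
  polymer: 100/1.04 = 96.1538
  filler: 79.4/1.87 = 42.4599
  plasticizer: 25.0/0.97 = 25.7732
  zinc oxide: 7.5/5.6 = 1.3393
Sum of volumes = 165.7262
SG = 211.9 / 165.7262 = 1.279

SG = 1.279


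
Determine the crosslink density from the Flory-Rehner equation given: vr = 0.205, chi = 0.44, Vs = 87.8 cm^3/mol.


ln(1 - vr) = ln(1 - 0.205) = -0.2294
Numerator = -((-0.2294) + 0.205 + 0.44 * 0.205^2) = 0.0059
Denominator = 87.8 * (0.205^(1/3) - 0.205/2) = 42.7706
nu = 0.0059 / 42.7706 = 1.3846e-04 mol/cm^3

1.3846e-04 mol/cm^3


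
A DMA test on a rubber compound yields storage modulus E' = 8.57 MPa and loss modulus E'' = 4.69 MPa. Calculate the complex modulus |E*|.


|E*| = sqrt(E'^2 + E''^2)
= sqrt(8.57^2 + 4.69^2)
= sqrt(73.4449 + 21.9961)
= 9.769 MPa

9.769 MPa


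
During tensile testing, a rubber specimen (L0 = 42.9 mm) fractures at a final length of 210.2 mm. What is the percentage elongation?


Elongation = (Lf - L0) / L0 * 100
= (210.2 - 42.9) / 42.9 * 100
= 167.3 / 42.9 * 100
= 390.0%

390.0%


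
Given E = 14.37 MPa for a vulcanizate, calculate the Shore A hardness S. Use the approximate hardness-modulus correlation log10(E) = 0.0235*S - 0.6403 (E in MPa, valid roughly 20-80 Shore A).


log10(E) = 0.0235*S - 0.6403  =>  S = (log10(E) + 0.6403) / 0.0235
log10(14.37) = 1.157457
S = (1.157457 + 0.6403) / 0.0235 = 1.797757 / 0.0235
S = 76.5

Shore A = 76.5


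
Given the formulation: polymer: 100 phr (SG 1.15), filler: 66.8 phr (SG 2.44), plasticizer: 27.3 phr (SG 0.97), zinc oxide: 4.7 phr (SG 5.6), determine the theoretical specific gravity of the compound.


Sum of weights = 198.8
Volume contributions:
  polymer: 100/1.15 = 86.9565
  filler: 66.8/2.44 = 27.3770
  plasticizer: 27.3/0.97 = 28.1443
  zinc oxide: 4.7/5.6 = 0.8393
Sum of volumes = 143.3172
SG = 198.8 / 143.3172 = 1.387

SG = 1.387


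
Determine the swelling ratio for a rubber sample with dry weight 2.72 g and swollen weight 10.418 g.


Q = W_swollen / W_dry
Q = 10.418 / 2.72
Q = 3.83

Q = 3.83


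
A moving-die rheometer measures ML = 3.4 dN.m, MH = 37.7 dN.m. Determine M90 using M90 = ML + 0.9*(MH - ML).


M90 = ML + 0.9 * (MH - ML)
M90 = 3.4 + 0.9 * (37.7 - 3.4)
M90 = 3.4 + 0.9 * 34.3
M90 = 34.27 dN.m

34.27 dN.m


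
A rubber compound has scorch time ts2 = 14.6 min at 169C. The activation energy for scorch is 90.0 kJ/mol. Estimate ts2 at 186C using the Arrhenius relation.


Convert temperatures: T1 = 169 + 273.15 = 442.15 K, T2 = 186 + 273.15 = 459.15 K
ts2_new = 14.6 * exp(90000 / 8.314 * (1/459.15 - 1/442.15))
1/T2 - 1/T1 = -8.3738e-05
ts2_new = 5.9 min

5.9 min


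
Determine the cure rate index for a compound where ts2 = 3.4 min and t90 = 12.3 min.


CRI = 100 / (t90 - ts2)
= 100 / (12.3 - 3.4)
= 100 / 8.9
= 11.24 min^-1

11.24 min^-1


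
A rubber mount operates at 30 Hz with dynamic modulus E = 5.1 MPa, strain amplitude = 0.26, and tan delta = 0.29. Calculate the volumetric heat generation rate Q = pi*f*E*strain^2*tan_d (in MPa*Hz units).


Q = pi * f * E * strain^2 * tan_d
= pi * 30 * 5.1 * 0.26^2 * 0.29
= pi * 30 * 5.1 * 0.0676 * 0.29
= 9.4229

Q = 9.4229


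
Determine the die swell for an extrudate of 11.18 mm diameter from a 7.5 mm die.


Die swell ratio = D_extrudate / D_die
= 11.18 / 7.5
= 1.491

Die swell = 1.491


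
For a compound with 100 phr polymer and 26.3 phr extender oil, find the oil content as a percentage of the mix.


Oil % = oil / (100 + oil) * 100
= 26.3 / (100 + 26.3) * 100
= 26.3 / 126.3 * 100
= 20.82%

20.82%


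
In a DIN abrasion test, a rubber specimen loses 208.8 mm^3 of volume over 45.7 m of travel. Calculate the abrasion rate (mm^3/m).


Rate = volume_loss / distance
= 208.8 / 45.7
= 4.569 mm^3/m

4.569 mm^3/m


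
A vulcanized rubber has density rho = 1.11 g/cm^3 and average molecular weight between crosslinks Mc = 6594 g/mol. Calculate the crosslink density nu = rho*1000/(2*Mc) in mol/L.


nu = rho * 1000 / (2 * Mc)
nu = 1.11 * 1000 / (2 * 6594)
nu = 1110.0 / 13188
nu = 0.0842 mol/L

0.0842 mol/L


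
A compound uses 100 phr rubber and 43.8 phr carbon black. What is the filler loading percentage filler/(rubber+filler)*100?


Filler % = filler / (rubber + filler) * 100
= 43.8 / (100 + 43.8) * 100
= 43.8 / 143.8 * 100
= 30.46%

30.46%


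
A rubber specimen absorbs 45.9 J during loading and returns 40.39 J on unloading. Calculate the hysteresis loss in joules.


Hysteresis loss = loading - unloading
= 45.9 - 40.39
= 5.51 J

5.51 J


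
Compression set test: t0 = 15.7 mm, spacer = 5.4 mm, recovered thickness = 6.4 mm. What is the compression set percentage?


CS = (t0 - recovered) / (t0 - ts) * 100
= (15.7 - 6.4) / (15.7 - 5.4) * 100
= 9.3 / 10.3 * 100
= 90.3%

90.3%


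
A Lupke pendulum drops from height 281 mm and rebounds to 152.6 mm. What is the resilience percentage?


Resilience = h_rebound / h_drop * 100
= 152.6 / 281 * 100
= 54.3%

54.3%


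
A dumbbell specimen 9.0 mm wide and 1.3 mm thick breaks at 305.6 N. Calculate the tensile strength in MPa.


Area = width * thickness = 9.0 * 1.3 = 11.7 mm^2
TS = force / area = 305.6 / 11.7 = 26.12 MPa

26.12 MPa


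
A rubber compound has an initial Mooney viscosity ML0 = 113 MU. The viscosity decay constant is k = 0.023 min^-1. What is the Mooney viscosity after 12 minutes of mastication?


ML = ML0 * exp(-k * t)
ML = 113 * exp(-0.023 * 12)
ML = 113 * 0.7588
ML = 85.75 MU

85.75 MU


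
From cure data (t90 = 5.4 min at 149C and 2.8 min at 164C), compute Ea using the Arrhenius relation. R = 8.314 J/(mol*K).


T1 = 422.15 K, T2 = 437.15 K
1/T1 - 1/T2 = 8.1282e-05
ln(t1/t2) = ln(5.4/2.8) = 0.6568
Ea = 8.314 * 0.6568 / 8.1282e-05 = 67179.3272 J/mol
Ea = 67.18 kJ/mol

67.18 kJ/mol


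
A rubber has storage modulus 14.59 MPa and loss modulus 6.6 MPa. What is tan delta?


tan delta = E'' / E'
= 6.6 / 14.59
= 0.4524

tan delta = 0.4524


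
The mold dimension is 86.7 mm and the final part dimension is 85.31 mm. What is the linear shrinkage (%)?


Shrinkage = (mold - part) / mold * 100
= (86.7 - 85.31) / 86.7 * 100
= 1.39 / 86.7 * 100
= 1.6%

1.6%


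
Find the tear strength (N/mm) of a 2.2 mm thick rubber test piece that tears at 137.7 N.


Tear strength = force / thickness
= 137.7 / 2.2
= 62.59 N/mm

62.59 N/mm


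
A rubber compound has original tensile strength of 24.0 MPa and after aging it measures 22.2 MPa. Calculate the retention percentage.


Retention = aged / original * 100
= 22.2 / 24.0 * 100
= 92.5%

92.5%


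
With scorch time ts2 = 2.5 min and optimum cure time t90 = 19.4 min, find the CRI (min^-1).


CRI = 100 / (t90 - ts2)
= 100 / (19.4 - 2.5)
= 100 / 16.9
= 5.92 min^-1

5.92 min^-1


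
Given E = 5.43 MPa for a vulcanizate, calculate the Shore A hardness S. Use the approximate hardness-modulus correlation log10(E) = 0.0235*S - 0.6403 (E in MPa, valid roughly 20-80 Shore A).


log10(E) = 0.0235*S - 0.6403  =>  S = (log10(E) + 0.6403) / 0.0235
log10(5.43) = 0.734800
S = (0.734800 + 0.6403) / 0.0235 = 1.375100 / 0.0235
S = 58.5

Shore A = 58.5


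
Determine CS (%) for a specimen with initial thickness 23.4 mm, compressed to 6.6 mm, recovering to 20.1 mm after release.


CS = (t0 - recovered) / (t0 - ts) * 100
= (23.4 - 20.1) / (23.4 - 6.6) * 100
= 3.3 / 16.8 * 100
= 19.6%

19.6%


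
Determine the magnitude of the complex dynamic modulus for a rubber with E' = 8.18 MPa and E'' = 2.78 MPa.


|E*| = sqrt(E'^2 + E''^2)
= sqrt(8.18^2 + 2.78^2)
= sqrt(66.9124 + 7.7284)
= 8.639 MPa

8.639 MPa


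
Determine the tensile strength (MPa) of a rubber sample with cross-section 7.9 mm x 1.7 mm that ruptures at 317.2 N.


Area = width * thickness = 7.9 * 1.7 = 13.43 mm^2
TS = force / area = 317.2 / 13.43 = 23.62 MPa

23.62 MPa


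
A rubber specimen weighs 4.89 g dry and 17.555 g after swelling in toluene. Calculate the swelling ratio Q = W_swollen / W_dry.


Q = W_swollen / W_dry
Q = 17.555 / 4.89
Q = 3.59

Q = 3.59


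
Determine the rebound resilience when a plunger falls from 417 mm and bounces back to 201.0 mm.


Resilience = h_rebound / h_drop * 100
= 201.0 / 417 * 100
= 48.2%

48.2%


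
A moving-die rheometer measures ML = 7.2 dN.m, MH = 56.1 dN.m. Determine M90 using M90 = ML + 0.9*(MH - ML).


M90 = ML + 0.9 * (MH - ML)
M90 = 7.2 + 0.9 * (56.1 - 7.2)
M90 = 7.2 + 0.9 * 48.9
M90 = 51.21 dN.m

51.21 dN.m


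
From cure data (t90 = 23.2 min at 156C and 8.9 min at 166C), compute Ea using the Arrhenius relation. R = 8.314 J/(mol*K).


T1 = 429.15 K, T2 = 439.15 K
1/T1 - 1/T2 = 5.3061e-05
ln(t1/t2) = ln(23.2/8.9) = 0.9581
Ea = 8.314 * 0.9581 / 5.3061e-05 = 150121.6463 J/mol
Ea = 150.12 kJ/mol

150.12 kJ/mol


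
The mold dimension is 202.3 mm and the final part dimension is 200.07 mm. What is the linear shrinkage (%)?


Shrinkage = (mold - part) / mold * 100
= (202.3 - 200.07) / 202.3 * 100
= 2.23 / 202.3 * 100
= 1.1%

1.1%


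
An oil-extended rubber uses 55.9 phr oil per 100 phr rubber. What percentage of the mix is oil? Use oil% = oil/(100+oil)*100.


Oil % = oil / (100 + oil) * 100
= 55.9 / (100 + 55.9) * 100
= 55.9 / 155.9 * 100
= 35.86%

35.86%


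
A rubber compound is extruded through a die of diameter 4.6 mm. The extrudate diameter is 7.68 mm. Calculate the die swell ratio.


Die swell ratio = D_extrudate / D_die
= 7.68 / 4.6
= 1.67

Die swell = 1.67


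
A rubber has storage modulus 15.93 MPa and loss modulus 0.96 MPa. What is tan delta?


tan delta = E'' / E'
= 0.96 / 15.93
= 0.0603

tan delta = 0.0603


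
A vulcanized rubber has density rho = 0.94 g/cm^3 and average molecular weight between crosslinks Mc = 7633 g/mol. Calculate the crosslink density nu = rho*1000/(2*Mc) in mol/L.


nu = rho * 1000 / (2 * Mc)
nu = 0.94 * 1000 / (2 * 7633)
nu = 940.0 / 15266
nu = 0.0616 mol/L

0.0616 mol/L


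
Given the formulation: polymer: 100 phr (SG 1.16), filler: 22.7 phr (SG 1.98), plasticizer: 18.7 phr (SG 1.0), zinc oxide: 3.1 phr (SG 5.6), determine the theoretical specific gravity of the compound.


Sum of weights = 144.5
Volume contributions:
  polymer: 100/1.16 = 86.2069
  filler: 22.7/1.98 = 11.4646
  plasticizer: 18.7/1.0 = 18.7000
  zinc oxide: 3.1/5.6 = 0.5536
Sum of volumes = 116.9251
SG = 144.5 / 116.9251 = 1.236

SG = 1.236


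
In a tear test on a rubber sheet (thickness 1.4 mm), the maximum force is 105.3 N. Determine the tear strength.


Tear strength = force / thickness
= 105.3 / 1.4
= 75.21 N/mm

75.21 N/mm


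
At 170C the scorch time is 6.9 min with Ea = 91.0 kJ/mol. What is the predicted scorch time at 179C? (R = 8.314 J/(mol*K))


Convert temperatures: T1 = 170 + 273.15 = 443.15 K, T2 = 179 + 273.15 = 452.15 K
ts2_new = 6.9 * exp(91000 / 8.314 * (1/452.15 - 1/443.15))
1/T2 - 1/T1 = -4.4917e-05
ts2_new = 4.22 min

4.22 min


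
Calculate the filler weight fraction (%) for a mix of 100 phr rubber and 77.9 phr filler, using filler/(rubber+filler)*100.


Filler % = filler / (rubber + filler) * 100
= 77.9 / (100 + 77.9) * 100
= 77.9 / 177.9 * 100
= 43.79%

43.79%


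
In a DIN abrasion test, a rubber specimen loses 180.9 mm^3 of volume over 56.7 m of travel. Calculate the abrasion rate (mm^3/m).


Rate = volume_loss / distance
= 180.9 / 56.7
= 3.19 mm^3/m

3.19 mm^3/m


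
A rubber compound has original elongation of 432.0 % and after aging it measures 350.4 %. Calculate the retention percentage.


Retention = aged / original * 100
= 350.4 / 432.0 * 100
= 81.1%

81.1%


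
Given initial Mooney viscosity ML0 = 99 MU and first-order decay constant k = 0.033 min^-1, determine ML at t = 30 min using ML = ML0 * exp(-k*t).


ML = ML0 * exp(-k * t)
ML = 99 * exp(-0.033 * 30)
ML = 99 * 0.3716
ML = 36.79 MU

36.79 MU


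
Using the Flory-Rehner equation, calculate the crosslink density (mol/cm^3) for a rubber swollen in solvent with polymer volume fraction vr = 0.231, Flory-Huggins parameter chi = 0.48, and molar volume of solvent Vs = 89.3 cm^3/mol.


ln(1 - vr) = ln(1 - 0.231) = -0.2627
Numerator = -((-0.2627) + 0.231 + 0.48 * 0.231^2) = 0.0061
Denominator = 89.3 * (0.231^(1/3) - 0.231/2) = 44.4785
nu = 0.0061 / 44.4785 = 1.3604e-04 mol/cm^3

1.3604e-04 mol/cm^3


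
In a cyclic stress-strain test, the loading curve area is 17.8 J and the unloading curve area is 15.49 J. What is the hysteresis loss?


Hysteresis loss = loading - unloading
= 17.8 - 15.49
= 2.31 J

2.31 J


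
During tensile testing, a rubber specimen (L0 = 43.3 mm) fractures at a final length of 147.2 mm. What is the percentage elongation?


Elongation = (Lf - L0) / L0 * 100
= (147.2 - 43.3) / 43.3 * 100
= 103.9 / 43.3 * 100
= 240.0%

240.0%


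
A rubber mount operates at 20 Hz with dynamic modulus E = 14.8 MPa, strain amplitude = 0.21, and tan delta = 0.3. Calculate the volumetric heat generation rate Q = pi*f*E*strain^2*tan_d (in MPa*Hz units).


Q = pi * f * E * strain^2 * tan_d
= pi * 20 * 14.8 * 0.21^2 * 0.3
= pi * 20 * 14.8 * 0.0441 * 0.3
= 12.3027

Q = 12.3027


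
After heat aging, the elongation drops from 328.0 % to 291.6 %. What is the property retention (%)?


Retention = aged / original * 100
= 291.6 / 328.0 * 100
= 88.9%

88.9%


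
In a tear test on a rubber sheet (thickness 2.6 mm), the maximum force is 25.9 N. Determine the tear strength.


Tear strength = force / thickness
= 25.9 / 2.6
= 9.96 N/mm

9.96 N/mm


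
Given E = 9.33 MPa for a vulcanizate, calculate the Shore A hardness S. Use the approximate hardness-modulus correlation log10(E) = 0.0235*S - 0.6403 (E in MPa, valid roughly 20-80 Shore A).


log10(E) = 0.0235*S - 0.6403  =>  S = (log10(E) + 0.6403) / 0.0235
log10(9.33) = 0.969882
S = (0.969882 + 0.6403) / 0.0235 = 1.610182 / 0.0235
S = 68.5

Shore A = 68.5


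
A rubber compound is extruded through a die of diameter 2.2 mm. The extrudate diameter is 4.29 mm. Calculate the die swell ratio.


Die swell ratio = D_extrudate / D_die
= 4.29 / 2.2
= 1.95

Die swell = 1.95


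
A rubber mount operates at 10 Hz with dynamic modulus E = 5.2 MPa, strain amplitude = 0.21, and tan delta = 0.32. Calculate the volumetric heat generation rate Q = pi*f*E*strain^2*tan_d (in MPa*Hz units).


Q = pi * f * E * strain^2 * tan_d
= pi * 10 * 5.2 * 0.21^2 * 0.32
= pi * 10 * 5.2 * 0.0441 * 0.32
= 2.3054

Q = 2.3054


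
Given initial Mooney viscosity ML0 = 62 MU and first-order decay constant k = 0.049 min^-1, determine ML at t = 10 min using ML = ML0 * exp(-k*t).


ML = ML0 * exp(-k * t)
ML = 62 * exp(-0.049 * 10)
ML = 62 * 0.6126
ML = 37.98 MU

37.98 MU


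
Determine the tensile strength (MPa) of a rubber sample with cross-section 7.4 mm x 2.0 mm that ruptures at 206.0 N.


Area = width * thickness = 7.4 * 2.0 = 14.8 mm^2
TS = force / area = 206.0 / 14.8 = 13.92 MPa

13.92 MPa


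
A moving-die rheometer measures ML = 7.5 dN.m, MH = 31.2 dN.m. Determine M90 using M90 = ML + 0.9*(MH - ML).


M90 = ML + 0.9 * (MH - ML)
M90 = 7.5 + 0.9 * (31.2 - 7.5)
M90 = 7.5 + 0.9 * 23.7
M90 = 28.83 dN.m

28.83 dN.m


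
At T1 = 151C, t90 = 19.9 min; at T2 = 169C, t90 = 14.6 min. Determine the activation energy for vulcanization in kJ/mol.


T1 = 424.15 K, T2 = 442.15 K
1/T1 - 1/T2 = 9.5981e-05
ln(t1/t2) = ln(19.9/14.6) = 0.3097
Ea = 8.314 * 0.3097 / 9.5981e-05 = 26826.5795 J/mol
Ea = 26.83 kJ/mol

26.83 kJ/mol


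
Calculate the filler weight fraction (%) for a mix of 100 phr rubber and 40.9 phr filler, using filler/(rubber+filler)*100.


Filler % = filler / (rubber + filler) * 100
= 40.9 / (100 + 40.9) * 100
= 40.9 / 140.9 * 100
= 29.03%

29.03%


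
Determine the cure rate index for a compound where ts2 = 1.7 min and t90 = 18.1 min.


CRI = 100 / (t90 - ts2)
= 100 / (18.1 - 1.7)
= 100 / 16.4
= 6.1 min^-1

6.1 min^-1


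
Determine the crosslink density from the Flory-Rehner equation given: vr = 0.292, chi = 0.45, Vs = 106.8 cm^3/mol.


ln(1 - vr) = ln(1 - 0.292) = -0.3453
Numerator = -((-0.3453) + 0.292 + 0.45 * 0.292^2) = 0.0149
Denominator = 106.8 * (0.292^(1/3) - 0.292/2) = 55.2614
nu = 0.0149 / 55.2614 = 2.7039e-04 mol/cm^3

2.7039e-04 mol/cm^3


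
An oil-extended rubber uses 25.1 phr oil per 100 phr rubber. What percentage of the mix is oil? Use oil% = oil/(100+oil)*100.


Oil % = oil / (100 + oil) * 100
= 25.1 / (100 + 25.1) * 100
= 25.1 / 125.1 * 100
= 20.06%

20.06%


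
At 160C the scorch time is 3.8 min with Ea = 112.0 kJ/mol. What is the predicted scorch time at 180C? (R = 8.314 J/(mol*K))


Convert temperatures: T1 = 160 + 273.15 = 433.15 K, T2 = 180 + 273.15 = 453.15 K
ts2_new = 3.8 * exp(112000 / 8.314 * (1/453.15 - 1/433.15))
1/T2 - 1/T1 = -1.0189e-04
ts2_new = 0.96 min

0.96 min


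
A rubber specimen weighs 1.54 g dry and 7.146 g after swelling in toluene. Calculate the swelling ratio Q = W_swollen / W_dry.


Q = W_swollen / W_dry
Q = 7.146 / 1.54
Q = 4.64

Q = 4.64


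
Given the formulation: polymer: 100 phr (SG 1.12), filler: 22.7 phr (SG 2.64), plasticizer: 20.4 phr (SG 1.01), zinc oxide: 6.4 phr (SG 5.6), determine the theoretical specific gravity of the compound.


Sum of weights = 149.5
Volume contributions:
  polymer: 100/1.12 = 89.2857
  filler: 22.7/2.64 = 8.5985
  plasticizer: 20.4/1.01 = 20.1980
  zinc oxide: 6.4/5.6 = 1.1429
Sum of volumes = 119.2251
SG = 149.5 / 119.2251 = 1.254

SG = 1.254


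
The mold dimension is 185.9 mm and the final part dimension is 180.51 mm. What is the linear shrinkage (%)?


Shrinkage = (mold - part) / mold * 100
= (185.9 - 180.51) / 185.9 * 100
= 5.39 / 185.9 * 100
= 2.9%

2.9%


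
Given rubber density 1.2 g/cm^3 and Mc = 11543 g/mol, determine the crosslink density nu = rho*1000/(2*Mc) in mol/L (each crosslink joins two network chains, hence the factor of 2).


nu = rho * 1000 / (2 * Mc)
nu = 1.2 * 1000 / (2 * 11543)
nu = 1200.0 / 23086
nu = 0.0520 mol/L

0.0520 mol/L


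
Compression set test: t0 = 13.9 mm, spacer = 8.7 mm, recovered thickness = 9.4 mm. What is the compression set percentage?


CS = (t0 - recovered) / (t0 - ts) * 100
= (13.9 - 9.4) / (13.9 - 8.7) * 100
= 4.5 / 5.2 * 100
= 86.5%

86.5%


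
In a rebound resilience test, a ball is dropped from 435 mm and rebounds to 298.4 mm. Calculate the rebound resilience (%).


Resilience = h_rebound / h_drop * 100
= 298.4 / 435 * 100
= 68.6%

68.6%


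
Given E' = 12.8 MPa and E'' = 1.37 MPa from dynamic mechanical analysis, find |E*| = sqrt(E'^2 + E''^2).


|E*| = sqrt(E'^2 + E''^2)
= sqrt(12.8^2 + 1.37^2)
= sqrt(163.8400 + 1.8769)
= 12.873 MPa

12.873 MPa


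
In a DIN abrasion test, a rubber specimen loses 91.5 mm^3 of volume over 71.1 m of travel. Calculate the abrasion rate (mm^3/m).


Rate = volume_loss / distance
= 91.5 / 71.1
= 1.287 mm^3/m

1.287 mm^3/m


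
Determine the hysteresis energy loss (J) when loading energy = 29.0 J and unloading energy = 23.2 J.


Hysteresis loss = loading - unloading
= 29.0 - 23.2
= 5.8 J

5.8 J


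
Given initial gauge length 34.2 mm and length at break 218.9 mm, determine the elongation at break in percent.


Elongation = (Lf - L0) / L0 * 100
= (218.9 - 34.2) / 34.2 * 100
= 184.7 / 34.2 * 100
= 540.1%

540.1%


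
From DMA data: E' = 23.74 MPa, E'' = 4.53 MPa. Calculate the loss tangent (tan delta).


tan delta = E'' / E'
= 4.53 / 23.74
= 0.1908

tan delta = 0.1908


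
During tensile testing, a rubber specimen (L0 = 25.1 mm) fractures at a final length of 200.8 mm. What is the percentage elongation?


Elongation = (Lf - L0) / L0 * 100
= (200.8 - 25.1) / 25.1 * 100
= 175.7 / 25.1 * 100
= 700.0%

700.0%


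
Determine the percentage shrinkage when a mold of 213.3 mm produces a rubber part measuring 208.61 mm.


Shrinkage = (mold - part) / mold * 100
= (213.3 - 208.61) / 213.3 * 100
= 4.69 / 213.3 * 100
= 2.2%

2.2%


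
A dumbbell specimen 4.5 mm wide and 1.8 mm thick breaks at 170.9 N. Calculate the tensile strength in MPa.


Area = width * thickness = 4.5 * 1.8 = 8.1 mm^2
TS = force / area = 170.9 / 8.1 = 21.1 MPa

21.1 MPa


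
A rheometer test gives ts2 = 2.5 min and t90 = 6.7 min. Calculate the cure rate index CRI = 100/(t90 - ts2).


CRI = 100 / (t90 - ts2)
= 100 / (6.7 - 2.5)
= 100 / 4.2
= 23.81 min^-1

23.81 min^-1


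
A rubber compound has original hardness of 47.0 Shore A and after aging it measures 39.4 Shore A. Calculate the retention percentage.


Retention = aged / original * 100
= 39.4 / 47.0 * 100
= 83.8%

83.8%


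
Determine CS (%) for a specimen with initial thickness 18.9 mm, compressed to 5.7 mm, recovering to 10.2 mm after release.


CS = (t0 - recovered) / (t0 - ts) * 100
= (18.9 - 10.2) / (18.9 - 5.7) * 100
= 8.7 / 13.2 * 100
= 65.9%

65.9%


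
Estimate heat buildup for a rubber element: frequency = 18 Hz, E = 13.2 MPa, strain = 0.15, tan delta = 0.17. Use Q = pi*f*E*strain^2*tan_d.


Q = pi * f * E * strain^2 * tan_d
= pi * 18 * 13.2 * 0.15^2 * 0.17
= pi * 18 * 13.2 * 0.0225 * 0.17
= 2.8551

Q = 2.8551


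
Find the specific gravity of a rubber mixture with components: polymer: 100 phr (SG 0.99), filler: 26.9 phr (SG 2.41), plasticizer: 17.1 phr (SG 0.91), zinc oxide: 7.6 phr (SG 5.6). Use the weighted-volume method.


Sum of weights = 151.6
Volume contributions:
  polymer: 100/0.99 = 101.0101
  filler: 26.9/2.41 = 11.1618
  plasticizer: 17.1/0.91 = 18.7912
  zinc oxide: 7.6/5.6 = 1.3571
Sum of volumes = 132.3203
SG = 151.6 / 132.3203 = 1.146

SG = 1.146


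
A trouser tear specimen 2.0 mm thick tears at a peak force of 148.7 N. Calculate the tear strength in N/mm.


Tear strength = force / thickness
= 148.7 / 2.0
= 74.35 N/mm

74.35 N/mm


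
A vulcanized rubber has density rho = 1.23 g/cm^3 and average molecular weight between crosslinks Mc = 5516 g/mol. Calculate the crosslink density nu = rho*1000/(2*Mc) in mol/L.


nu = rho * 1000 / (2 * Mc)
nu = 1.23 * 1000 / (2 * 5516)
nu = 1230.0 / 11032
nu = 0.1115 mol/L

0.1115 mol/L


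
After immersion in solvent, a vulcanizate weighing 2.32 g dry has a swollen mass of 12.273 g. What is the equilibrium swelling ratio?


Q = W_swollen / W_dry
Q = 12.273 / 2.32
Q = 5.29

Q = 5.29


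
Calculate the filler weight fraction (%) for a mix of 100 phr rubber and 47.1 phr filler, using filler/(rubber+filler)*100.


Filler % = filler / (rubber + filler) * 100
= 47.1 / (100 + 47.1) * 100
= 47.1 / 147.1 * 100
= 32.02%

32.02%


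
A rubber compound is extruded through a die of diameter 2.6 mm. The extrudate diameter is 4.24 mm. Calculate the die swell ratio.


Die swell ratio = D_extrudate / D_die
= 4.24 / 2.6
= 1.631

Die swell = 1.631


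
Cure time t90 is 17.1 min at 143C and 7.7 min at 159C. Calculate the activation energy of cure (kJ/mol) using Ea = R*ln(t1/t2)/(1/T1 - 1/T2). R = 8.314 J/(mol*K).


T1 = 416.15 K, T2 = 432.15 K
1/T1 - 1/T2 = 8.8968e-05
ln(t1/t2) = ln(17.1/7.7) = 0.7979
Ea = 8.314 * 0.7979 / 8.8968e-05 = 74559.0097 J/mol
Ea = 74.56 kJ/mol

74.56 kJ/mol


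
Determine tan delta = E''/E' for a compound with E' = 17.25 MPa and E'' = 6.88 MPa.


tan delta = E'' / E'
= 6.88 / 17.25
= 0.3988

tan delta = 0.3988


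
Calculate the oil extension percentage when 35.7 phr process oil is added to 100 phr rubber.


Oil % = oil / (100 + oil) * 100
= 35.7 / (100 + 35.7) * 100
= 35.7 / 135.7 * 100
= 26.31%

26.31%


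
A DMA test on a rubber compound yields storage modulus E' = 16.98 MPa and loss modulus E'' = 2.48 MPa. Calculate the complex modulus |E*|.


|E*| = sqrt(E'^2 + E''^2)
= sqrt(16.98^2 + 2.48^2)
= sqrt(288.3204 + 6.1504)
= 17.16 MPa

17.16 MPa


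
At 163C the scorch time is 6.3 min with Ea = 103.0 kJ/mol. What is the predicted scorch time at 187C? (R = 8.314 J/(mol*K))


Convert temperatures: T1 = 163 + 273.15 = 436.15 K, T2 = 187 + 273.15 = 460.15 K
ts2_new = 6.3 * exp(103000 / 8.314 * (1/460.15 - 1/436.15))
1/T2 - 1/T1 = -1.1958e-04
ts2_new = 1.43 min

1.43 min


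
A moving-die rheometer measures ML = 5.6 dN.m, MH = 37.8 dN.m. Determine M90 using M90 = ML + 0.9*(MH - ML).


M90 = ML + 0.9 * (MH - ML)
M90 = 5.6 + 0.9 * (37.8 - 5.6)
M90 = 5.6 + 0.9 * 32.2
M90 = 34.58 dN.m

34.58 dN.m


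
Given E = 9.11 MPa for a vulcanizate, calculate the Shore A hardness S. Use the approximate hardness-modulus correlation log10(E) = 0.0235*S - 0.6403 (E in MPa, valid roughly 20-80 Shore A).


log10(E) = 0.0235*S - 0.6403  =>  S = (log10(E) + 0.6403) / 0.0235
log10(9.11) = 0.959518
S = (0.959518 + 0.6403) / 0.0235 = 1.599818 / 0.0235
S = 68.1

Shore A = 68.1


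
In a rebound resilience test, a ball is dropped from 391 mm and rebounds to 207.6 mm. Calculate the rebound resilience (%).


Resilience = h_rebound / h_drop * 100
= 207.6 / 391 * 100
= 53.1%

53.1%


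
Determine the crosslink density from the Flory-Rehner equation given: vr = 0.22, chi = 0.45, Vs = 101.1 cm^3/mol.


ln(1 - vr) = ln(1 - 0.22) = -0.2485
Numerator = -((-0.2485) + 0.22 + 0.45 * 0.22^2) = 0.0067
Denominator = 101.1 * (0.22^(1/3) - 0.22/2) = 49.9112
nu = 0.0067 / 49.9112 = 1.3387e-04 mol/cm^3

1.3387e-04 mol/cm^3


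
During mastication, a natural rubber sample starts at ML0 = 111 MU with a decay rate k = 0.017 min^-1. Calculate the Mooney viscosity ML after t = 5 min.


ML = ML0 * exp(-k * t)
ML = 111 * exp(-0.017 * 5)
ML = 111 * 0.9185
ML = 101.95 MU

101.95 MU


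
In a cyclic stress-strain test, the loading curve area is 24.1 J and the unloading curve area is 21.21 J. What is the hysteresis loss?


Hysteresis loss = loading - unloading
= 24.1 - 21.21
= 2.89 J

2.89 J


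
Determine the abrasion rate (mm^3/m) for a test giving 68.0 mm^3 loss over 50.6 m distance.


Rate = volume_loss / distance
= 68.0 / 50.6
= 1.344 mm^3/m

1.344 mm^3/m


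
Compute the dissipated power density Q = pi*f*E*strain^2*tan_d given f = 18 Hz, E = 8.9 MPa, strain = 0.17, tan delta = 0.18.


Q = pi * f * E * strain^2 * tan_d
= pi * 18 * 8.9 * 0.17^2 * 0.18
= pi * 18 * 8.9 * 0.0289 * 0.18
= 2.6181

Q = 2.6181


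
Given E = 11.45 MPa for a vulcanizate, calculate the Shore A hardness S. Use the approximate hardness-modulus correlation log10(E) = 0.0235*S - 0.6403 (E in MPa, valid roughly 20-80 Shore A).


log10(E) = 0.0235*S - 0.6403  =>  S = (log10(E) + 0.6403) / 0.0235
log10(11.45) = 1.058805
S = (1.058805 + 0.6403) / 0.0235 = 1.699105 / 0.0235
S = 72.3

Shore A = 72.3


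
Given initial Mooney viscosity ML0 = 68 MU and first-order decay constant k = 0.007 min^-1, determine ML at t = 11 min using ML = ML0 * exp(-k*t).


ML = ML0 * exp(-k * t)
ML = 68 * exp(-0.007 * 11)
ML = 68 * 0.9259
ML = 62.96 MU

62.96 MU


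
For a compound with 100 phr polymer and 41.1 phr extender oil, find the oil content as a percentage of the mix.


Oil % = oil / (100 + oil) * 100
= 41.1 / (100 + 41.1) * 100
= 41.1 / 141.1 * 100
= 29.13%

29.13%


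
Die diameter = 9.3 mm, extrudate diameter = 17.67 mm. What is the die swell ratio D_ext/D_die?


Die swell ratio = D_extrudate / D_die
= 17.67 / 9.3
= 1.9

Die swell = 1.9


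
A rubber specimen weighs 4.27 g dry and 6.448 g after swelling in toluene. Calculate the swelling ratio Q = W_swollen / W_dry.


Q = W_swollen / W_dry
Q = 6.448 / 4.27
Q = 1.51

Q = 1.51


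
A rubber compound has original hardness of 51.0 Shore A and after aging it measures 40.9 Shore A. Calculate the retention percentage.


Retention = aged / original * 100
= 40.9 / 51.0 * 100
= 80.2%

80.2%


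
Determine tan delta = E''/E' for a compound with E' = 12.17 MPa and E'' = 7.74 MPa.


tan delta = E'' / E'
= 7.74 / 12.17
= 0.636

tan delta = 0.636


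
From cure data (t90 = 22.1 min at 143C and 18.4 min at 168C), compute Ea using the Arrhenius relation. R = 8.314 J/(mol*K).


T1 = 416.15 K, T2 = 441.15 K
1/T1 - 1/T2 = 1.3618e-04
ln(t1/t2) = ln(22.1/18.4) = 0.1832
Ea = 8.314 * 0.1832 / 1.3618e-04 = 11186.5336 J/mol
Ea = 11.19 kJ/mol

11.19 kJ/mol


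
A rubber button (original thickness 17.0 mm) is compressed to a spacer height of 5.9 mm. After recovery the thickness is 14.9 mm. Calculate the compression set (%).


CS = (t0 - recovered) / (t0 - ts) * 100
= (17.0 - 14.9) / (17.0 - 5.9) * 100
= 2.1 / 11.1 * 100
= 18.9%

18.9%


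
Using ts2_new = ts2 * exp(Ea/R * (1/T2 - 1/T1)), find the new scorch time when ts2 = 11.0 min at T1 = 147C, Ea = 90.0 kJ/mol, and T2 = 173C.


Convert temperatures: T1 = 147 + 273.15 = 420.15 K, T2 = 173 + 273.15 = 446.15 K
ts2_new = 11.0 * exp(90000 / 8.314 * (1/446.15 - 1/420.15))
1/T2 - 1/T1 = -1.3870e-04
ts2_new = 2.45 min

2.45 min


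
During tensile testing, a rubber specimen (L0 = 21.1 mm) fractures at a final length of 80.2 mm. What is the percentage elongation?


Elongation = (Lf - L0) / L0 * 100
= (80.2 - 21.1) / 21.1 * 100
= 59.1 / 21.1 * 100
= 280.1%

280.1%


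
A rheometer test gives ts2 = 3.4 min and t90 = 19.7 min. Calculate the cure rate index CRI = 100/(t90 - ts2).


CRI = 100 / (t90 - ts2)
= 100 / (19.7 - 3.4)
= 100 / 16.3
= 6.13 min^-1

6.13 min^-1


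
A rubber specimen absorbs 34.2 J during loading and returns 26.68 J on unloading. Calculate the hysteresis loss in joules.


Hysteresis loss = loading - unloading
= 34.2 - 26.68
= 7.52 J

7.52 J


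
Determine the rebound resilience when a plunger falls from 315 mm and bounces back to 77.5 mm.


Resilience = h_rebound / h_drop * 100
= 77.5 / 315 * 100
= 24.6%

24.6%


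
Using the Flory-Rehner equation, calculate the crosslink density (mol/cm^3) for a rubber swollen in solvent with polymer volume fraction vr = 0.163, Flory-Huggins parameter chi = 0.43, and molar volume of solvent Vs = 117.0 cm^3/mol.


ln(1 - vr) = ln(1 - 0.163) = -0.1779
Numerator = -((-0.1779) + 0.163 + 0.43 * 0.163^2) = 0.0035
Denominator = 117.0 * (0.163^(1/3) - 0.163/2) = 54.3764
nu = 0.0035 / 54.3764 = 6.4486e-05 mol/cm^3

6.4486e-05 mol/cm^3


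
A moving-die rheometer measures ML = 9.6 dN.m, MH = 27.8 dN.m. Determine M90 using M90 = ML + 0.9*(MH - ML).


M90 = ML + 0.9 * (MH - ML)
M90 = 9.6 + 0.9 * (27.8 - 9.6)
M90 = 9.6 + 0.9 * 18.2
M90 = 25.98 dN.m

25.98 dN.m


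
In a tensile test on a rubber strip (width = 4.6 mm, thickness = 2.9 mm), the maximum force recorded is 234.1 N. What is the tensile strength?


Area = width * thickness = 4.6 * 2.9 = 13.34 mm^2
TS = force / area = 234.1 / 13.34 = 17.55 MPa

17.55 MPa


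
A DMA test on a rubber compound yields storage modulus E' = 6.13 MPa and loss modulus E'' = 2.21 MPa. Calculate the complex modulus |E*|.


|E*| = sqrt(E'^2 + E''^2)
= sqrt(6.13^2 + 2.21^2)
= sqrt(37.5769 + 4.8841)
= 6.516 MPa

6.516 MPa


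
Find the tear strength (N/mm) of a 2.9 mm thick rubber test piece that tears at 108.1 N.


Tear strength = force / thickness
= 108.1 / 2.9
= 37.28 N/mm

37.28 N/mm


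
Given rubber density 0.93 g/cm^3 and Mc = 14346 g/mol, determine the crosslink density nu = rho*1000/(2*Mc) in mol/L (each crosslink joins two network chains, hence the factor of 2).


nu = rho * 1000 / (2 * Mc)
nu = 0.93 * 1000 / (2 * 14346)
nu = 930.0 / 28692
nu = 0.0324 mol/L

0.0324 mol/L


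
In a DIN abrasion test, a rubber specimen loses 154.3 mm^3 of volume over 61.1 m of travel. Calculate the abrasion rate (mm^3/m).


Rate = volume_loss / distance
= 154.3 / 61.1
= 2.525 mm^3/m

2.525 mm^3/m


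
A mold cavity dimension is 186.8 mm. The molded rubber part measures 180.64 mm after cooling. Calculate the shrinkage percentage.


Shrinkage = (mold - part) / mold * 100
= (186.8 - 180.64) / 186.8 * 100
= 6.16 / 186.8 * 100
= 3.3%

3.3%


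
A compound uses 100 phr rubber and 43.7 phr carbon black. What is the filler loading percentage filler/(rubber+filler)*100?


Filler % = filler / (rubber + filler) * 100
= 43.7 / (100 + 43.7) * 100
= 43.7 / 143.7 * 100
= 30.41%

30.41%


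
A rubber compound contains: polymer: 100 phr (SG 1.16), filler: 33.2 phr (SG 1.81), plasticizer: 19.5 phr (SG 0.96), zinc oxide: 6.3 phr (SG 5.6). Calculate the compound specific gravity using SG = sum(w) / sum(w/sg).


Sum of weights = 159.0
Volume contributions:
  polymer: 100/1.16 = 86.2069
  filler: 33.2/1.81 = 18.3425
  plasticizer: 19.5/0.96 = 20.3125
  zinc oxide: 6.3/5.6 = 1.1250
Sum of volumes = 125.9869
SG = 159.0 / 125.9869 = 1.262

SG = 1.262


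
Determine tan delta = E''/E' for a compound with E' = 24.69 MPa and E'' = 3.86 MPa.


tan delta = E'' / E'
= 3.86 / 24.69
= 0.1563

tan delta = 0.1563


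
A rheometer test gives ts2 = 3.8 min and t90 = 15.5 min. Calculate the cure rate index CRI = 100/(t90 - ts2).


CRI = 100 / (t90 - ts2)
= 100 / (15.5 - 3.8)
= 100 / 11.7
= 8.55 min^-1

8.55 min^-1


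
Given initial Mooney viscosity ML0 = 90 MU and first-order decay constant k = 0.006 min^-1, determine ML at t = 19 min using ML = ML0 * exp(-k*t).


ML = ML0 * exp(-k * t)
ML = 90 * exp(-0.006 * 19)
ML = 90 * 0.8923
ML = 80.3 MU

80.3 MU


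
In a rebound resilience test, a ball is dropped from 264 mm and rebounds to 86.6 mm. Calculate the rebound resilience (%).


Resilience = h_rebound / h_drop * 100
= 86.6 / 264 * 100
= 32.8%

32.8%


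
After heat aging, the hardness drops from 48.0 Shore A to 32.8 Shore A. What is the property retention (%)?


Retention = aged / original * 100
= 32.8 / 48.0 * 100
= 68.3%

68.3%


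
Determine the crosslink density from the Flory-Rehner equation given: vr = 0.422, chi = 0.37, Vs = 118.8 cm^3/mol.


ln(1 - vr) = ln(1 - 0.422) = -0.5482
Numerator = -((-0.5482) + 0.422 + 0.37 * 0.422^2) = 0.0603
Denominator = 118.8 * (0.422^(1/3) - 0.422/2) = 64.0420
nu = 0.0603 / 64.0420 = 9.4142e-04 mol/cm^3

9.4142e-04 mol/cm^3


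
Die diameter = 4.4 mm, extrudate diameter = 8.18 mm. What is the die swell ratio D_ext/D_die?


Die swell ratio = D_extrudate / D_die
= 8.18 / 4.4
= 1.859

Die swell = 1.859


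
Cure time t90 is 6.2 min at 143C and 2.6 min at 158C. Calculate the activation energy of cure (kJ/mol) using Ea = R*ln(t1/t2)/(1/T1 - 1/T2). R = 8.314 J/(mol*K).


T1 = 416.15 K, T2 = 431.15 K
1/T1 - 1/T2 = 8.3601e-05
ln(t1/t2) = ln(6.2/2.6) = 0.8690
Ea = 8.314 * 0.8690 / 8.3601e-05 = 86424.2742 J/mol
Ea = 86.42 kJ/mol

86.42 kJ/mol


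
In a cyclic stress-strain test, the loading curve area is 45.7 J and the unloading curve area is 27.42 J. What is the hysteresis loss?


Hysteresis loss = loading - unloading
= 45.7 - 27.42
= 18.28 J

18.28 J


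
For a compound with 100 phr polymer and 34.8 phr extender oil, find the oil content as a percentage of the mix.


Oil % = oil / (100 + oil) * 100
= 34.8 / (100 + 34.8) * 100
= 34.8 / 134.8 * 100
= 25.82%

25.82%


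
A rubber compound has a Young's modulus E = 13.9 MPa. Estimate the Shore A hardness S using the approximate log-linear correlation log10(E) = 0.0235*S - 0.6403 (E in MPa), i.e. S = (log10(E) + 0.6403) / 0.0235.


log10(E) = 0.0235*S - 0.6403  =>  S = (log10(E) + 0.6403) / 0.0235
log10(13.9) = 1.143015
S = (1.143015 + 0.6403) / 0.0235 = 1.783315 / 0.0235
S = 75.9

Shore A = 75.9


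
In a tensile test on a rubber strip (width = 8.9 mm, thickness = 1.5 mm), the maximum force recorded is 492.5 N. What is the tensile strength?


Area = width * thickness = 8.9 * 1.5 = 13.35 mm^2
TS = force / area = 492.5 / 13.35 = 36.89 MPa

36.89 MPa


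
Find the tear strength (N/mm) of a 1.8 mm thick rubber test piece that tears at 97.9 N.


Tear strength = force / thickness
= 97.9 / 1.8
= 54.39 N/mm

54.39 N/mm


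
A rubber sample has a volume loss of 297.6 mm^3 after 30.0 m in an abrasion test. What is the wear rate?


Rate = volume_loss / distance
= 297.6 / 30.0
= 9.92 mm^3/m

9.92 mm^3/m


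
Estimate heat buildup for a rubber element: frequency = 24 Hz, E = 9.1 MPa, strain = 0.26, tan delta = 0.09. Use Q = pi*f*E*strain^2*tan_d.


Q = pi * f * E * strain^2 * tan_d
= pi * 24 * 9.1 * 0.26^2 * 0.09
= pi * 24 * 9.1 * 0.0676 * 0.09
= 4.1744

Q = 4.1744


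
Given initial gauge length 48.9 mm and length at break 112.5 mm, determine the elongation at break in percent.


Elongation = (Lf - L0) / L0 * 100
= (112.5 - 48.9) / 48.9 * 100
= 63.6 / 48.9 * 100
= 130.1%

130.1%


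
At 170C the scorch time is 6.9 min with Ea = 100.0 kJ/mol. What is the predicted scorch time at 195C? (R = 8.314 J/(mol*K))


Convert temperatures: T1 = 170 + 273.15 = 443.15 K, T2 = 195 + 273.15 = 468.15 K
ts2_new = 6.9 * exp(100000 / 8.314 * (1/468.15 - 1/443.15))
1/T2 - 1/T1 = -1.2050e-04
ts2_new = 1.62 min

1.62 min


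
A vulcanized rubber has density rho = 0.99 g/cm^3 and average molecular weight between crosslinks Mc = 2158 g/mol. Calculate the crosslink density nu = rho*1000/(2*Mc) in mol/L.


nu = rho * 1000 / (2 * Mc)
nu = 0.99 * 1000 / (2 * 2158)
nu = 990.0 / 4316
nu = 0.2294 mol/L

0.2294 mol/L


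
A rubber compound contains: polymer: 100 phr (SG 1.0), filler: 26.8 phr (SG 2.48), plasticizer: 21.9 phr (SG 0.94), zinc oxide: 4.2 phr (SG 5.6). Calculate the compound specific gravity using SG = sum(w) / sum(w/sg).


Sum of weights = 152.9
Volume contributions:
  polymer: 100/1.0 = 100.0000
  filler: 26.8/2.48 = 10.8065
  plasticizer: 21.9/0.94 = 23.2979
  zinc oxide: 4.2/5.6 = 0.7500
Sum of volumes = 134.8543
SG = 152.9 / 134.8543 = 1.134

SG = 1.134


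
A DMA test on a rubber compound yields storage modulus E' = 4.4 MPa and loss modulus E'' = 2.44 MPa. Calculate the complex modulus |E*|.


|E*| = sqrt(E'^2 + E''^2)
= sqrt(4.4^2 + 2.44^2)
= sqrt(19.3600 + 5.9536)
= 5.031 MPa

5.031 MPa


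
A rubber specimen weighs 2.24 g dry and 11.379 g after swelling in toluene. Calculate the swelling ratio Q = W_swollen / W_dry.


Q = W_swollen / W_dry
Q = 11.379 / 2.24
Q = 5.08

Q = 5.08


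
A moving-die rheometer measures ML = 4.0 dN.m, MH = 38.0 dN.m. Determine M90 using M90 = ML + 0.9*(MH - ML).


M90 = ML + 0.9 * (MH - ML)
M90 = 4.0 + 0.9 * (38.0 - 4.0)
M90 = 4.0 + 0.9 * 34.0
M90 = 34.6 dN.m

34.6 dN.m


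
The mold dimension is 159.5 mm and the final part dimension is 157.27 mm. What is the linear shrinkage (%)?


Shrinkage = (mold - part) / mold * 100
= (159.5 - 157.27) / 159.5 * 100
= 2.23 / 159.5 * 100
= 1.4%

1.4%


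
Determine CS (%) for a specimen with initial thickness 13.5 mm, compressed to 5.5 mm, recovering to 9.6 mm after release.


CS = (t0 - recovered) / (t0 - ts) * 100
= (13.5 - 9.6) / (13.5 - 5.5) * 100
= 3.9 / 8.0 * 100
= 48.8%

48.8%
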